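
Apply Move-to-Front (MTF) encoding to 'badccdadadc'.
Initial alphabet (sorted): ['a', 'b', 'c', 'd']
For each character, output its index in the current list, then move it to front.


MTF encoding:
'b': index 1 in ['a', 'b', 'c', 'd'] -> ['b', 'a', 'c', 'd']
'a': index 1 in ['b', 'a', 'c', 'd'] -> ['a', 'b', 'c', 'd']
'd': index 3 in ['a', 'b', 'c', 'd'] -> ['d', 'a', 'b', 'c']
'c': index 3 in ['d', 'a', 'b', 'c'] -> ['c', 'd', 'a', 'b']
'c': index 0 in ['c', 'd', 'a', 'b'] -> ['c', 'd', 'a', 'b']
'd': index 1 in ['c', 'd', 'a', 'b'] -> ['d', 'c', 'a', 'b']
'a': index 2 in ['d', 'c', 'a', 'b'] -> ['a', 'd', 'c', 'b']
'd': index 1 in ['a', 'd', 'c', 'b'] -> ['d', 'a', 'c', 'b']
'a': index 1 in ['d', 'a', 'c', 'b'] -> ['a', 'd', 'c', 'b']
'd': index 1 in ['a', 'd', 'c', 'b'] -> ['d', 'a', 'c', 'b']
'c': index 2 in ['d', 'a', 'c', 'b'] -> ['c', 'd', 'a', 'b']


Output: [1, 1, 3, 3, 0, 1, 2, 1, 1, 1, 2]


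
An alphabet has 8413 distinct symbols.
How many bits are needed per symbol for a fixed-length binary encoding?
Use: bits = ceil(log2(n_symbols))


log2(8413) = 13.0384
Bracket: 2^13 = 8192 < 8413 <= 2^14 = 16384
So ceil(log2(8413)) = 14

bits = ceil(log2(8413)) = ceil(13.0384) = 14 bits


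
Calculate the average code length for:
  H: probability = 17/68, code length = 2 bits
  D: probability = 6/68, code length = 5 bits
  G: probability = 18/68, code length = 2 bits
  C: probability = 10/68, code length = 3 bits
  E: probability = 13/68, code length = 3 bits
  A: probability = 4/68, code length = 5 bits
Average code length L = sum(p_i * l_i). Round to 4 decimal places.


Weighted contributions p_i * l_i:
  H: (17/68) * 2 = 34/68
  D: (6/68) * 5 = 30/68
  G: (18/68) * 2 = 36/68
  C: (10/68) * 3 = 30/68
  E: (13/68) * 3 = 39/68
  A: (4/68) * 5 = 20/68
Sum = (34 + 30 + 36 + 30 + 39 + 20)/68 = 189/68

L = 189/68 = 2.7794 bits/symbol


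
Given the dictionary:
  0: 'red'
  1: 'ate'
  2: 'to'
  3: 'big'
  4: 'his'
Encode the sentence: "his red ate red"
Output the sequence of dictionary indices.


Look up each word in the dictionary:
  'his' -> 4
  'red' -> 0
  'ate' -> 1
  'red' -> 0

Encoded: [4, 0, 1, 0]


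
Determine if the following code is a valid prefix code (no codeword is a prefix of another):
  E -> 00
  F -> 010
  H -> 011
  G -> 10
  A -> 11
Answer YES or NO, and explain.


Checking each pair (does one codeword prefix another?):
  E='00' vs F='010': no prefix
  E='00' vs H='011': no prefix
  E='00' vs G='10': no prefix
  E='00' vs A='11': no prefix
  F='010' vs E='00': no prefix
  F='010' vs H='011': no prefix
  F='010' vs G='10': no prefix
  F='010' vs A='11': no prefix
  H='011' vs E='00': no prefix
  H='011' vs F='010': no prefix
  H='011' vs G='10': no prefix
  H='011' vs A='11': no prefix
  G='10' vs E='00': no prefix
  G='10' vs F='010': no prefix
  G='10' vs H='011': no prefix
  G='10' vs A='11': no prefix
  A='11' vs E='00': no prefix
  A='11' vs F='010': no prefix
  A='11' vs H='011': no prefix
  A='11' vs G='10': no prefix
No violation found over all pairs.

YES -- this is a valid prefix code. No codeword is a prefix of any other codeword.


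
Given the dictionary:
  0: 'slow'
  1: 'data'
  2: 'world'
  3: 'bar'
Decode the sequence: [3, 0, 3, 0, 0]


Look up each index in the dictionary:
  3 -> 'bar'
  0 -> 'slow'
  3 -> 'bar'
  0 -> 'slow'
  0 -> 'slow'

Decoded: "bar slow bar slow slow"


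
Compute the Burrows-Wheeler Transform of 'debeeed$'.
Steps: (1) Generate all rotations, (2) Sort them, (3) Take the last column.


Rotations (sorted):
  0: $debeeed -> last char: d
  1: beeed$de -> last char: e
  2: d$debeee -> last char: e
  3: debeeed$ -> last char: $
  4: ebeeed$d -> last char: d
  5: ed$debee -> last char: e
  6: eed$debe -> last char: e
  7: eeed$deb -> last char: b


BWT = dee$deeb


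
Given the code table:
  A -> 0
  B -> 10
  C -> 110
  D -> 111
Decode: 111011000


Decoding:
111 -> D
0 -> A
110 -> C
0 -> A
0 -> A


Result: DACAA


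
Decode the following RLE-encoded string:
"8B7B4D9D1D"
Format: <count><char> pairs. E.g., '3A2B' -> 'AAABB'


Expanding each <count><char> pair:
  8B -> 'BBBBBBBB'
  7B -> 'BBBBBBB'
  4D -> 'DDDD'
  9D -> 'DDDDDDDDD'
  1D -> 'D'

Decoded = BBBBBBBBBBBBBBBDDDDDDDDDDDDDD


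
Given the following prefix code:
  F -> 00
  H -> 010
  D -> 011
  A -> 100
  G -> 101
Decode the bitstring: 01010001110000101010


Decoding step by step:
Bits 010 -> H
Bits 100 -> A
Bits 011 -> D
Bits 100 -> A
Bits 00 -> F
Bits 101 -> G
Bits 010 -> H


Decoded message: HADAFGH


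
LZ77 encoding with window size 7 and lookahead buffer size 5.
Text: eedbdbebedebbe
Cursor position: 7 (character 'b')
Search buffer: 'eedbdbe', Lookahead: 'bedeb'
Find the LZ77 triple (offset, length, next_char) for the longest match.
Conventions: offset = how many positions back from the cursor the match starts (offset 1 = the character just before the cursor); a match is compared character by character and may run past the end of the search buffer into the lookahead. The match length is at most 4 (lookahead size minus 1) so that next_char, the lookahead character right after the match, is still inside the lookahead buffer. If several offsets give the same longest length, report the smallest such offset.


Try each offset into the search buffer:
  offset=1 (pos 6, char 'e'): match length 0
  offset=2 (pos 5, char 'b'): match length 2
  offset=3 (pos 4, char 'd'): match length 0
  offset=4 (pos 3, char 'b'): match length 1
  offset=5 (pos 2, char 'd'): match length 0
  offset=6 (pos 1, char 'e'): match length 0
  offset=7 (pos 0, char 'e'): match length 0
Longest match has length 2 at offset 2.
next_char = character at position 7 + 2 = 9 -> 'd'

Best match: offset=2, length=2 (matching 'be' starting at position 5)
LZ77 triple: (2, 2, 'd')


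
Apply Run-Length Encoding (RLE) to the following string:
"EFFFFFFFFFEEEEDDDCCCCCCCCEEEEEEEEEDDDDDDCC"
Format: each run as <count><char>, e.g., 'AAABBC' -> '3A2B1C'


Scanning runs left to right:
  i=0: run of 'E' x 1 -> '1E'
  i=1: run of 'F' x 9 -> '9F'
  i=10: run of 'E' x 4 -> '4E'
  i=14: run of 'D' x 3 -> '3D'
  i=17: run of 'C' x 8 -> '8C'
  i=25: run of 'E' x 9 -> '9E'
  i=34: run of 'D' x 6 -> '6D'
  i=40: run of 'C' x 2 -> '2C'

RLE = 1E9F4E3D8C9E6D2C


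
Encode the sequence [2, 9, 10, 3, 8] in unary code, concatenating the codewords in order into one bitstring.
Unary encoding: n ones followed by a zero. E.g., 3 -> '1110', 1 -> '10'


Encode each number as n ones followed by a terminating 0:
  2 -> 110 (3 bits)
  9 -> 1111111110 (10 bits)
  10 -> 11111111110 (11 bits)
  3 -> 1110 (4 bits)
  8 -> 111111110 (9 bits)
Total length = 3 + 10 + 11 + 4 + 9 = 37 bits.

Unary([2, 9, 10, 3, 8]) = 1101111111110111111111101110111111110 (37 bits)


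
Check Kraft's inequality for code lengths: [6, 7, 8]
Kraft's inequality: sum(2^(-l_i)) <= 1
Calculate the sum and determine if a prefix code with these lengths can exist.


Sum = 2^(-6) + 2^(-7) + 2^(-8)
    = 0.015625 + 0.0078125 + 0.00390625
    = 7/256 = 0.02734375
Since 0.02734375 <= 1, Kraft's inequality IS satisfied.
A prefix code with these lengths CAN exist.

Kraft sum = 0.02734375. Satisfied.


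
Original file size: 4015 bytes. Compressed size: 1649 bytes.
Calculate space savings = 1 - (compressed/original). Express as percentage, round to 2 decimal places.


ratio = compressed/original = 1649/4015 = 0.41071
savings = 1 - ratio = 1 - 0.41071 = 0.58929
as a percentage: 0.58929 * 100 = 58.93%

Space savings = 1 - 1649/4015 = 58.93%


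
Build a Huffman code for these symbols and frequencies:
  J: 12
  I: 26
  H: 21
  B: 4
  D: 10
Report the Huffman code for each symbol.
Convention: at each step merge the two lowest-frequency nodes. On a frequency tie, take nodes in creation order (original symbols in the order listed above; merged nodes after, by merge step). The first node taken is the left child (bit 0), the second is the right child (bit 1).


Huffman tree construction:
Step 1: Merge B(4) + D(10) = 14
Step 2: Merge J(12) + (B+D)(14) = 26
Step 3: Merge H(21) + I(26) = 47
Step 4: Merge (J+(B+D))(26) + (H+I)(47) = 73
Read each symbol's code off the tree from the root (left child = 0, right child = 1).

Codes:
  J: 00 (length 2)
  I: 11 (length 2)
  H: 10 (length 2)
  B: 010 (length 3)
  D: 011 (length 3)
Average code length: 160/73 = 2.1918 bits/symbol


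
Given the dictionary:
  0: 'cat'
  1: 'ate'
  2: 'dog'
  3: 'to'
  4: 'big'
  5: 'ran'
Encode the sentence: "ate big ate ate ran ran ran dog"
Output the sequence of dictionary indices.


Look up each word in the dictionary:
  'ate' -> 1
  'big' -> 4
  'ate' -> 1
  'ate' -> 1
  'ran' -> 5
  'ran' -> 5
  'ran' -> 5
  'dog' -> 2

Encoded: [1, 4, 1, 1, 5, 5, 5, 2]


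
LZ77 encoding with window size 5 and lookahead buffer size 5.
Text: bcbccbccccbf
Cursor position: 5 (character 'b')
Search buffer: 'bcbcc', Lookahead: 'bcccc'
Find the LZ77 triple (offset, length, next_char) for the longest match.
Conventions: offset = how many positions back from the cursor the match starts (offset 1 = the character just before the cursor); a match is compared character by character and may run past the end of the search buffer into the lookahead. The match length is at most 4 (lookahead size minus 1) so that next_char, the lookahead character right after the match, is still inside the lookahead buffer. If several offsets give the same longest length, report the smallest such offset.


Try each offset into the search buffer:
  offset=1 (pos 4, char 'c'): match length 0
  offset=2 (pos 3, char 'c'): match length 0
  offset=3 (pos 2, char 'b'): match length 3
  offset=4 (pos 1, char 'c'): match length 0
  offset=5 (pos 0, char 'b'): match length 2
Longest match has length 3 at offset 3.
next_char = character at position 5 + 3 = 8 -> 'c'

Best match: offset=3, length=3 (matching 'bcc' starting at position 2)
LZ77 triple: (3, 3, 'c')


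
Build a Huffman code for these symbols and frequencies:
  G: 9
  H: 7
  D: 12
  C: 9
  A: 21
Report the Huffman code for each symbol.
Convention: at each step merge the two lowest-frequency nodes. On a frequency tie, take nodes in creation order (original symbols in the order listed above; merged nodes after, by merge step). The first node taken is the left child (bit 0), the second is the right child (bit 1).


Huffman tree construction:
Step 1: Merge H(7) + G(9) = 16
Step 2: Merge C(9) + D(12) = 21
Step 3: Merge (H+G)(16) + A(21) = 37
Step 4: Merge (C+D)(21) + ((H+G)+A)(37) = 58
Read each symbol's code off the tree from the root (left child = 0, right child = 1).

Codes:
  G: 101 (length 3)
  H: 100 (length 3)
  D: 01 (length 2)
  C: 00 (length 2)
  A: 11 (length 2)
Average code length: 132/58 = 2.2759 bits/symbol


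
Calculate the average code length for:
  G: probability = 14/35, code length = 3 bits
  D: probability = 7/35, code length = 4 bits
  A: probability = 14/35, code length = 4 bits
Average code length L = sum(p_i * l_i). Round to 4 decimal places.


Weighted contributions p_i * l_i:
  G: (14/35) * 3 = 42/35
  D: (7/35) * 4 = 28/35
  A: (14/35) * 4 = 56/35
Sum = (42 + 28 + 56)/35 = 126/35

L = 126/35 = 3.6000 bits/symbol


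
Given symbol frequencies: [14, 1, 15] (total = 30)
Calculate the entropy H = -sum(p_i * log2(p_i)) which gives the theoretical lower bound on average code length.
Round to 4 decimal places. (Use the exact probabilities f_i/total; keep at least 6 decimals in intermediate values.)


Per-symbol terms -p_i * log2(p_i) with p_i = f_i/30:
  p = 14/30 = 0.466667: log2(p) = -1.099536, -p*log2(p) = 0.513117
  p = 1/30 = 0.033333: log2(p) = -4.906891, -p*log2(p) = 0.163563
  p = 15/30 = 0.500000: log2(p) = -1.000000, -p*log2(p) = 0.500000
H = 0.513117 + 0.163563 + 0.500000 = 1.176680

H = 1.1767 bits/symbol


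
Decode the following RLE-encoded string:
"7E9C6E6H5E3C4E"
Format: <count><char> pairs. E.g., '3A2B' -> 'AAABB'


Expanding each <count><char> pair:
  7E -> 'EEEEEEE'
  9C -> 'CCCCCCCCC'
  6E -> 'EEEEEE'
  6H -> 'HHHHHH'
  5E -> 'EEEEE'
  3C -> 'CCC'
  4E -> 'EEEE'

Decoded = EEEEEEECCCCCCCCCEEEEEEHHHHHHEEEEECCCEEEE


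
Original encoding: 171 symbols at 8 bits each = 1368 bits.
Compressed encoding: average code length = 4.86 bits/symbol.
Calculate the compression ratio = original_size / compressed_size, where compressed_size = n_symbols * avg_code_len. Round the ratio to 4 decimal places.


original_size = n_symbols * orig_bits = 171 * 8 = 1368 bits
compressed_size = n_symbols * avg_code_len = 171 * 4.86 = 831.06 bits
ratio = original_size / compressed_size = 1368 / 831.06 = 1.6461

Compression ratio = 1.6461


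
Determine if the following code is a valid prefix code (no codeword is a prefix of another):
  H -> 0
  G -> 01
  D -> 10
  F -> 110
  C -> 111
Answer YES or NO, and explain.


Checking each pair (does one codeword prefix another?):
  H='0' vs G='01': prefix -- VIOLATION

NO -- this is NOT a valid prefix code. H (0) is a prefix of G (01).


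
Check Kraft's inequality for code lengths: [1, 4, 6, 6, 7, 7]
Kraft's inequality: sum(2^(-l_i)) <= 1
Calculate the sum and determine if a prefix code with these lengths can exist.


Sum = 2^(-1) + 2^(-4) + 2^(-6) + 2^(-6) + 2^(-7) + 2^(-7)
    = 0.5 + 0.0625 + 0.015625 + 0.015625 + 0.0078125 + 0.0078125
    = 78/128 = 0.609375
Since 0.609375 <= 1, Kraft's inequality IS satisfied.
A prefix code with these lengths CAN exist.

Kraft sum = 0.609375. Satisfied.


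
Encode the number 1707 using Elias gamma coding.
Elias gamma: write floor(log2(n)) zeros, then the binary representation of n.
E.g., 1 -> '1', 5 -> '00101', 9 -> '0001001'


num_bits = floor(log2(1707)) + 1 = 11
leading_zeros = num_bits - 1 = 10
binary(1707) = 11010101011

Elias gamma(1707) = '0000000000' + '11010101011' = 000000000011010101011 (21 bits)


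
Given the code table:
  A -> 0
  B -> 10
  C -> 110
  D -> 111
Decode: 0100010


Decoding:
0 -> A
10 -> B
0 -> A
0 -> A
10 -> B


Result: ABAAB


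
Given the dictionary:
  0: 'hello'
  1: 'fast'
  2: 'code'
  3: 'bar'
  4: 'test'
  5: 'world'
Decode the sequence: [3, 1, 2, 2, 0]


Look up each index in the dictionary:
  3 -> 'bar'
  1 -> 'fast'
  2 -> 'code'
  2 -> 'code'
  0 -> 'hello'

Decoded: "bar fast code code hello"


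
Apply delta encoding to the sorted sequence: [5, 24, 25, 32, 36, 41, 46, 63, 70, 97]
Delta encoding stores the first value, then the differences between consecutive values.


First value: 5
Deltas:
  24 - 5 = 19
  25 - 24 = 1
  32 - 25 = 7
  36 - 32 = 4
  41 - 36 = 5
  46 - 41 = 5
  63 - 46 = 17
  70 - 63 = 7
  97 - 70 = 27


Delta encoded: [5, 19, 1, 7, 4, 5, 5, 17, 7, 27]


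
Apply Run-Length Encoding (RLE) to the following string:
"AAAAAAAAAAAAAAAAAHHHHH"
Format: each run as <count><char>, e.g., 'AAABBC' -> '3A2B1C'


Scanning runs left to right:
  i=0: run of 'A' x 17 -> '17A'
  i=17: run of 'H' x 5 -> '5H'

RLE = 17A5H


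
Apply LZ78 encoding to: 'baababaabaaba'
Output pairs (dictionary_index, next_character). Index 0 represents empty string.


LZ78 encoding steps:
Dictionary: {0: ''}
Step 1: w='' (idx 0), next='b' -> output (0, 'b'), add 'b' as idx 1
Step 2: w='' (idx 0), next='a' -> output (0, 'a'), add 'a' as idx 2
Step 3: w='a' (idx 2), next='b' -> output (2, 'b'), add 'ab' as idx 3
Step 4: w='ab' (idx 3), next='a' -> output (3, 'a'), add 'aba' as idx 4
Step 5: w='aba' (idx 4), next='a' -> output (4, 'a'), add 'abaa' as idx 5
Step 6: w='b' (idx 1), next='a' -> output (1, 'a'), add 'ba' as idx 6


Encoded: [(0, 'b'), (0, 'a'), (2, 'b'), (3, 'a'), (4, 'a'), (1, 'a')]


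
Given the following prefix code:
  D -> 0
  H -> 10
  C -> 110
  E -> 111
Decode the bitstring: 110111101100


Decoding step by step:
Bits 110 -> C
Bits 111 -> E
Bits 10 -> H
Bits 110 -> C
Bits 0 -> D


Decoded message: CEHCD


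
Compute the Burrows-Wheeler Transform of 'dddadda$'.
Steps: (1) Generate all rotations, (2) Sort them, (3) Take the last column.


Rotations (sorted):
  0: $dddadda -> last char: a
  1: a$dddadd -> last char: d
  2: adda$ddd -> last char: d
  3: da$dddad -> last char: d
  4: dadda$dd -> last char: d
  5: dda$ddda -> last char: a
  6: ddadda$d -> last char: d
  7: dddadda$ -> last char: $


BWT = addddad$


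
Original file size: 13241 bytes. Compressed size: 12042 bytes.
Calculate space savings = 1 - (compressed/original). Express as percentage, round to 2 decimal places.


ratio = compressed/original = 12042/13241 = 0.909448
savings = 1 - ratio = 1 - 0.909448 = 0.090552
as a percentage: 0.090552 * 100 = 9.06%

Space savings = 1 - 12042/13241 = 9.06%


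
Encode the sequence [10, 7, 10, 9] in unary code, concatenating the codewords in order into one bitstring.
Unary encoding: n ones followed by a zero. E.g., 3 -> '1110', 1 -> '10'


Encode each number as n ones followed by a terminating 0:
  10 -> 11111111110 (11 bits)
  7 -> 11111110 (8 bits)
  10 -> 11111111110 (11 bits)
  9 -> 1111111110 (10 bits)
Total length = 11 + 8 + 11 + 10 = 40 bits.

Unary([10, 7, 10, 9]) = 1111111111011111110111111111101111111110 (40 bits)


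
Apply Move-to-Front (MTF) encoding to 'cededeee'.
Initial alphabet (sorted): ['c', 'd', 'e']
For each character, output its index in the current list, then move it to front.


MTF encoding:
'c': index 0 in ['c', 'd', 'e'] -> ['c', 'd', 'e']
'e': index 2 in ['c', 'd', 'e'] -> ['e', 'c', 'd']
'd': index 2 in ['e', 'c', 'd'] -> ['d', 'e', 'c']
'e': index 1 in ['d', 'e', 'c'] -> ['e', 'd', 'c']
'd': index 1 in ['e', 'd', 'c'] -> ['d', 'e', 'c']
'e': index 1 in ['d', 'e', 'c'] -> ['e', 'd', 'c']
'e': index 0 in ['e', 'd', 'c'] -> ['e', 'd', 'c']
'e': index 0 in ['e', 'd', 'c'] -> ['e', 'd', 'c']


Output: [0, 2, 2, 1, 1, 1, 0, 0]


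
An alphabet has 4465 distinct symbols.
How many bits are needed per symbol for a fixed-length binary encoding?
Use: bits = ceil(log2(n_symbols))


log2(4465) = 12.1244
Bracket: 2^12 = 4096 < 4465 <= 2^13 = 8192
So ceil(log2(4465)) = 13

bits = ceil(log2(4465)) = ceil(12.1244) = 13 bits


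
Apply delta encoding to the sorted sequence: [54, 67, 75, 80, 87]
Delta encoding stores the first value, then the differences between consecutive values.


First value: 54
Deltas:
  67 - 54 = 13
  75 - 67 = 8
  80 - 75 = 5
  87 - 80 = 7


Delta encoded: [54, 13, 8, 5, 7]


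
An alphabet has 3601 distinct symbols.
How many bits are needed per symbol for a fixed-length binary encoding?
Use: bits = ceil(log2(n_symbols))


log2(3601) = 11.8142
Bracket: 2^11 = 2048 < 3601 <= 2^12 = 4096
So ceil(log2(3601)) = 12

bits = ceil(log2(3601)) = ceil(11.8142) = 12 bits


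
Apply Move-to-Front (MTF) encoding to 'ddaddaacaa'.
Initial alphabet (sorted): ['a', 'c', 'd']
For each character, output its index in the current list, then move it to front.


MTF encoding:
'd': index 2 in ['a', 'c', 'd'] -> ['d', 'a', 'c']
'd': index 0 in ['d', 'a', 'c'] -> ['d', 'a', 'c']
'a': index 1 in ['d', 'a', 'c'] -> ['a', 'd', 'c']
'd': index 1 in ['a', 'd', 'c'] -> ['d', 'a', 'c']
'd': index 0 in ['d', 'a', 'c'] -> ['d', 'a', 'c']
'a': index 1 in ['d', 'a', 'c'] -> ['a', 'd', 'c']
'a': index 0 in ['a', 'd', 'c'] -> ['a', 'd', 'c']
'c': index 2 in ['a', 'd', 'c'] -> ['c', 'a', 'd']
'a': index 1 in ['c', 'a', 'd'] -> ['a', 'c', 'd']
'a': index 0 in ['a', 'c', 'd'] -> ['a', 'c', 'd']


Output: [2, 0, 1, 1, 0, 1, 0, 2, 1, 0]


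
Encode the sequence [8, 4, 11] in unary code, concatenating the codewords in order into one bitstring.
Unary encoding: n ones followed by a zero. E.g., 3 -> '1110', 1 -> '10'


Encode each number as n ones followed by a terminating 0:
  8 -> 111111110 (9 bits)
  4 -> 11110 (5 bits)
  11 -> 111111111110 (12 bits)
Total length = 9 + 5 + 12 = 26 bits.

Unary([8, 4, 11]) = 11111111011110111111111110 (26 bits)


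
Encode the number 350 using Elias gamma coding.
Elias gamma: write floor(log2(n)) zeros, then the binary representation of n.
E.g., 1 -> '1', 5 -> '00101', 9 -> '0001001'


num_bits = floor(log2(350)) + 1 = 9
leading_zeros = num_bits - 1 = 8
binary(350) = 101011110

Elias gamma(350) = '00000000' + '101011110' = 00000000101011110 (17 bits)


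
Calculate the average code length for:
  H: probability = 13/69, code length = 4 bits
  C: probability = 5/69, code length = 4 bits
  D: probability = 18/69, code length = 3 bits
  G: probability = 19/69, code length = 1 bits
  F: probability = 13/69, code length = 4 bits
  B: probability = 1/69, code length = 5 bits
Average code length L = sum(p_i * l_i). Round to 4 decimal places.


Weighted contributions p_i * l_i:
  H: (13/69) * 4 = 52/69
  C: (5/69) * 4 = 20/69
  D: (18/69) * 3 = 54/69
  G: (19/69) * 1 = 19/69
  F: (13/69) * 4 = 52/69
  B: (1/69) * 5 = 5/69
Sum = (52 + 20 + 54 + 19 + 52 + 5)/69 = 202/69

L = 202/69 = 2.9275 bits/symbol


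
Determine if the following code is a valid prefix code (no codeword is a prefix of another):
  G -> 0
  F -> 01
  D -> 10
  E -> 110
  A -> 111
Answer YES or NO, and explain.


Checking each pair (does one codeword prefix another?):
  G='0' vs F='01': prefix -- VIOLATION

NO -- this is NOT a valid prefix code. G (0) is a prefix of F (01).


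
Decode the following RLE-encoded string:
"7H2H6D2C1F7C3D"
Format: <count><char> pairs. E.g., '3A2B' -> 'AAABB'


Expanding each <count><char> pair:
  7H -> 'HHHHHHH'
  2H -> 'HH'
  6D -> 'DDDDDD'
  2C -> 'CC'
  1F -> 'F'
  7C -> 'CCCCCCC'
  3D -> 'DDD'

Decoded = HHHHHHHHHDDDDDDCCFCCCCCCCDDD


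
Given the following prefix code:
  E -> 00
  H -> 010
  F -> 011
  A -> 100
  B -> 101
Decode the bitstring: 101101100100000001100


Decoding step by step:
Bits 101 -> B
Bits 101 -> B
Bits 100 -> A
Bits 100 -> A
Bits 00 -> E
Bits 00 -> E
Bits 011 -> F
Bits 00 -> E


Decoded message: BBAAEEFE


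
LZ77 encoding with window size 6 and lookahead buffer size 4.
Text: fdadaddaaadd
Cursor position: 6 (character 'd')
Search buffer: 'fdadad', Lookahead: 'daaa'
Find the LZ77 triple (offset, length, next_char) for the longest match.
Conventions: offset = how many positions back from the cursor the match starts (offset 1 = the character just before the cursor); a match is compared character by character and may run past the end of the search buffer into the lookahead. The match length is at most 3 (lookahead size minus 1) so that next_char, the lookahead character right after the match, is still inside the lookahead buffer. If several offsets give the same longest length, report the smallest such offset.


Try each offset into the search buffer:
  offset=1 (pos 5, char 'd'): match length 1
  offset=2 (pos 4, char 'a'): match length 0
  offset=3 (pos 3, char 'd'): match length 2
  offset=4 (pos 2, char 'a'): match length 0
  offset=5 (pos 1, char 'd'): match length 2
  offset=6 (pos 0, char 'f'): match length 0
Longest match has length 2, found at offsets 3, 5; take the smallest, offset 3.
next_char = character at position 6 + 2 = 8 -> 'a'

Best match: offset=3, length=2 (matching 'da' starting at position 3)
LZ77 triple: (3, 2, 'a')


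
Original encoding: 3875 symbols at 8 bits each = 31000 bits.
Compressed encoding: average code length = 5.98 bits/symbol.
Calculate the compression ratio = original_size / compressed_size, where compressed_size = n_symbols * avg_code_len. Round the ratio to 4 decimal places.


original_size = n_symbols * orig_bits = 3875 * 8 = 31000 bits
compressed_size = n_symbols * avg_code_len = 3875 * 5.98 = 23172.5 bits
ratio = original_size / compressed_size = 31000 / 23172.5 = 1.3378

Compression ratio = 1.3378


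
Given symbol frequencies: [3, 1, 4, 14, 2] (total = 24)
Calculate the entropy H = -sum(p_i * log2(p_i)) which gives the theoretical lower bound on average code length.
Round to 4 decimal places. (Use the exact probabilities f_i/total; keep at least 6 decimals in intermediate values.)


Per-symbol terms -p_i * log2(p_i) with p_i = f_i/24:
  p = 3/24 = 0.125000: log2(p) = -3.000000, -p*log2(p) = 0.375000
  p = 1/24 = 0.041667: log2(p) = -4.584963, -p*log2(p) = 0.191040
  p = 4/24 = 0.166667: log2(p) = -2.584963, -p*log2(p) = 0.430827
  p = 14/24 = 0.583333: log2(p) = -0.777608, -p*log2(p) = 0.453604
  p = 2/24 = 0.083333: log2(p) = -3.584963, -p*log2(p) = 0.298747
H = 0.375000 + 0.191040 + 0.430827 + 0.453604 + 0.298747 = 1.749218

H = 1.7492 bits/symbol


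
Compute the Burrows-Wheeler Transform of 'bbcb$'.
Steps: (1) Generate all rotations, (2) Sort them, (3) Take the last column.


Rotations (sorted):
  0: $bbcb -> last char: b
  1: b$bbc -> last char: c
  2: bbcb$ -> last char: $
  3: bcb$b -> last char: b
  4: cb$bb -> last char: b


BWT = bc$bb


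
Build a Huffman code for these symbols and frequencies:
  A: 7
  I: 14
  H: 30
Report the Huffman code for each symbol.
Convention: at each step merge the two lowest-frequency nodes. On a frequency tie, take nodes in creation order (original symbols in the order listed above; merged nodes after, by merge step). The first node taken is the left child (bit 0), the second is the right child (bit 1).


Huffman tree construction:
Step 1: Merge A(7) + I(14) = 21
Step 2: Merge (A+I)(21) + H(30) = 51
Read each symbol's code off the tree from the root (left child = 0, right child = 1).

Codes:
  A: 00 (length 2)
  I: 01 (length 2)
  H: 1 (length 1)
Average code length: 72/51 = 1.4118 bits/symbol


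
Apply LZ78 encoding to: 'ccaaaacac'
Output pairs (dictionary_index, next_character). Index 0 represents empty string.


LZ78 encoding steps:
Dictionary: {0: ''}
Step 1: w='' (idx 0), next='c' -> output (0, 'c'), add 'c' as idx 1
Step 2: w='c' (idx 1), next='a' -> output (1, 'a'), add 'ca' as idx 2
Step 3: w='' (idx 0), next='a' -> output (0, 'a'), add 'a' as idx 3
Step 4: w='a' (idx 3), next='a' -> output (3, 'a'), add 'aa' as idx 4
Step 5: w='ca' (idx 2), next='c' -> output (2, 'c'), add 'cac' as idx 5


Encoded: [(0, 'c'), (1, 'a'), (0, 'a'), (3, 'a'), (2, 'c')]


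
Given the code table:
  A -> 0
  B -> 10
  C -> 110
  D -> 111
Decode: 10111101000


Decoding:
10 -> B
111 -> D
10 -> B
10 -> B
0 -> A
0 -> A


Result: BDBBAA


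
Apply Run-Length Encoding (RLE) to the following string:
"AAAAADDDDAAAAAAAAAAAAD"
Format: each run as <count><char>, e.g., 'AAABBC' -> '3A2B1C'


Scanning runs left to right:
  i=0: run of 'A' x 5 -> '5A'
  i=5: run of 'D' x 4 -> '4D'
  i=9: run of 'A' x 12 -> '12A'
  i=21: run of 'D' x 1 -> '1D'

RLE = 5A4D12A1D


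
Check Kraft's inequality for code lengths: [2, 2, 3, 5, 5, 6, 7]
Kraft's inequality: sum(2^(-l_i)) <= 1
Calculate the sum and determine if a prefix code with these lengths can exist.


Sum = 2^(-2) + 2^(-2) + 2^(-3) + 2^(-5) + 2^(-5) + 2^(-6) + 2^(-7)
    = 0.25 + 0.25 + 0.125 + 0.03125 + 0.03125 + 0.015625 + 0.0078125
    = 91/128 = 0.7109375
Since 0.7109375 <= 1, Kraft's inequality IS satisfied.
A prefix code with these lengths CAN exist.

Kraft sum = 0.7109375. Satisfied.


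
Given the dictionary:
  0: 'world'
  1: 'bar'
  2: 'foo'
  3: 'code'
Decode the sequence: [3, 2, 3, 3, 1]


Look up each index in the dictionary:
  3 -> 'code'
  2 -> 'foo'
  3 -> 'code'
  3 -> 'code'
  1 -> 'bar'

Decoded: "code foo code code bar"


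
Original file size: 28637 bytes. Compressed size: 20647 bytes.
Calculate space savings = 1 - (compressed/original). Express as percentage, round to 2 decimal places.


ratio = compressed/original = 20647/28637 = 0.72099
savings = 1 - ratio = 1 - 0.72099 = 0.27901
as a percentage: 0.27901 * 100 = 27.9%

Space savings = 1 - 20647/28637 = 27.9%


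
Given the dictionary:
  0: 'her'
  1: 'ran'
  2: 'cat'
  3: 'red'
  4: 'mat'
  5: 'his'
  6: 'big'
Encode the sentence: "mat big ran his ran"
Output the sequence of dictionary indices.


Look up each word in the dictionary:
  'mat' -> 4
  'big' -> 6
  'ran' -> 1
  'his' -> 5
  'ran' -> 1

Encoded: [4, 6, 1, 5, 1]


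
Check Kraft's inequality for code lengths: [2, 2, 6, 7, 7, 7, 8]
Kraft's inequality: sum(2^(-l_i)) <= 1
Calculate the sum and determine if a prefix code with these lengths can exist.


Sum = 2^(-2) + 2^(-2) + 2^(-6) + 2^(-7) + 2^(-7) + 2^(-7) + 2^(-8)
    = 0.25 + 0.25 + 0.015625 + 0.0078125 + 0.0078125 + 0.0078125 + 0.00390625
    = 139/256 = 0.54296875
Since 0.54296875 <= 1, Kraft's inequality IS satisfied.
A prefix code with these lengths CAN exist.

Kraft sum = 0.54296875. Satisfied.


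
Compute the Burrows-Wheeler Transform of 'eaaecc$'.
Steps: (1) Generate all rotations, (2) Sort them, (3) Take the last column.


Rotations (sorted):
  0: $eaaecc -> last char: c
  1: aaecc$e -> last char: e
  2: aecc$ea -> last char: a
  3: c$eaaec -> last char: c
  4: cc$eaae -> last char: e
  5: eaaecc$ -> last char: $
  6: ecc$eaa -> last char: a


BWT = ceace$a


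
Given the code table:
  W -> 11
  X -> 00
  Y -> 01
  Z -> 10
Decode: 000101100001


Decoding:
00 -> X
01 -> Y
01 -> Y
10 -> Z
00 -> X
01 -> Y


Result: XYYZXY


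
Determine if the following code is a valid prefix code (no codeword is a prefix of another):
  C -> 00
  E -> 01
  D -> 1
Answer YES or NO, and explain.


Checking each pair (does one codeword prefix another?):
  C='00' vs E='01': no prefix
  C='00' vs D='1': no prefix
  E='01' vs C='00': no prefix
  E='01' vs D='1': no prefix
  D='1' vs C='00': no prefix
  D='1' vs E='01': no prefix
No violation found over all pairs.

YES -- this is a valid prefix code. No codeword is a prefix of any other codeword.


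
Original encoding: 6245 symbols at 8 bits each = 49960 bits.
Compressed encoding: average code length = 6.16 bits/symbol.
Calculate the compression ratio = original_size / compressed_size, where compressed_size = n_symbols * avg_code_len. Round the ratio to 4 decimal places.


original_size = n_symbols * orig_bits = 6245 * 8 = 49960 bits
compressed_size = n_symbols * avg_code_len = 6245 * 6.16 = 38469.2 bits
ratio = original_size / compressed_size = 49960 / 38469.2 = 1.2987

Compression ratio = 1.2987


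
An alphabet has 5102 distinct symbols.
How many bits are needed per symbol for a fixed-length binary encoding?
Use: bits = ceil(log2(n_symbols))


log2(5102) = 12.3168
Bracket: 2^12 = 4096 < 5102 <= 2^13 = 8192
So ceil(log2(5102)) = 13

bits = ceil(log2(5102)) = ceil(12.3168) = 13 bits


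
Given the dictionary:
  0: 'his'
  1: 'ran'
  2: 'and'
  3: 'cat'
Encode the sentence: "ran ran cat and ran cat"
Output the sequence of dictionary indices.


Look up each word in the dictionary:
  'ran' -> 1
  'ran' -> 1
  'cat' -> 3
  'and' -> 2
  'ran' -> 1
  'cat' -> 3

Encoded: [1, 1, 3, 2, 1, 3]


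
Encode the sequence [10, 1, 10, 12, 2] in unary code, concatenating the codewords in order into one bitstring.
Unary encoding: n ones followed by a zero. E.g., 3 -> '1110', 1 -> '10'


Encode each number as n ones followed by a terminating 0:
  10 -> 11111111110 (11 bits)
  1 -> 10 (2 bits)
  10 -> 11111111110 (11 bits)
  12 -> 1111111111110 (13 bits)
  2 -> 110 (3 bits)
Total length = 11 + 2 + 11 + 13 + 3 = 40 bits.

Unary([10, 1, 10, 12, 2]) = 1111111111010111111111101111111111110110 (40 bits)


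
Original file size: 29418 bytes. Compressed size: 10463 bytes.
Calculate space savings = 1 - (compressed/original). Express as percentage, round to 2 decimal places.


ratio = compressed/original = 10463/29418 = 0.355667
savings = 1 - ratio = 1 - 0.355667 = 0.644333
as a percentage: 0.644333 * 100 = 64.43%

Space savings = 1 - 10463/29418 = 64.43%


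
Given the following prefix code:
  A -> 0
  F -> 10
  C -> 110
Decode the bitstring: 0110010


Decoding step by step:
Bits 0 -> A
Bits 110 -> C
Bits 0 -> A
Bits 10 -> F


Decoded message: ACAF


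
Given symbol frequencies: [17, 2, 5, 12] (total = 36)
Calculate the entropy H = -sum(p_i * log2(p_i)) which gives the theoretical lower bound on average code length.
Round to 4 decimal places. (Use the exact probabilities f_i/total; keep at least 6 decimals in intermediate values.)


Per-symbol terms -p_i * log2(p_i) with p_i = f_i/36:
  p = 17/36 = 0.472222: log2(p) = -1.082462, -p*log2(p) = 0.511163
  p = 2/36 = 0.055556: log2(p) = -4.169925, -p*log2(p) = 0.231663
  p = 5/36 = 0.138889: log2(p) = -2.847997, -p*log2(p) = 0.395555
  p = 12/36 = 0.333333: log2(p) = -1.584963, -p*log2(p) = 0.528321
H = 0.511163 + 0.231663 + 0.395555 + 0.528321 = 1.666702

H = 1.6667 bits/symbol


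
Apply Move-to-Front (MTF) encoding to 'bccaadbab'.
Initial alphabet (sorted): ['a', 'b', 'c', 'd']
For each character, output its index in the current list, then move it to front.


MTF encoding:
'b': index 1 in ['a', 'b', 'c', 'd'] -> ['b', 'a', 'c', 'd']
'c': index 2 in ['b', 'a', 'c', 'd'] -> ['c', 'b', 'a', 'd']
'c': index 0 in ['c', 'b', 'a', 'd'] -> ['c', 'b', 'a', 'd']
'a': index 2 in ['c', 'b', 'a', 'd'] -> ['a', 'c', 'b', 'd']
'a': index 0 in ['a', 'c', 'b', 'd'] -> ['a', 'c', 'b', 'd']
'd': index 3 in ['a', 'c', 'b', 'd'] -> ['d', 'a', 'c', 'b']
'b': index 3 in ['d', 'a', 'c', 'b'] -> ['b', 'd', 'a', 'c']
'a': index 2 in ['b', 'd', 'a', 'c'] -> ['a', 'b', 'd', 'c']
'b': index 1 in ['a', 'b', 'd', 'c'] -> ['b', 'a', 'd', 'c']


Output: [1, 2, 0, 2, 0, 3, 3, 2, 1]


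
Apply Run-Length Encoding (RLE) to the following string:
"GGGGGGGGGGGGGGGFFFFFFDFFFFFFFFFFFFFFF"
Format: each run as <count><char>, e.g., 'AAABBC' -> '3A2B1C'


Scanning runs left to right:
  i=0: run of 'G' x 15 -> '15G'
  i=15: run of 'F' x 6 -> '6F'
  i=21: run of 'D' x 1 -> '1D'
  i=22: run of 'F' x 15 -> '15F'

RLE = 15G6F1D15F


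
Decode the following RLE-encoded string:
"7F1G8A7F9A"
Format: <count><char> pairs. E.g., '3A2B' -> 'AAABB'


Expanding each <count><char> pair:
  7F -> 'FFFFFFF'
  1G -> 'G'
  8A -> 'AAAAAAAA'
  7F -> 'FFFFFFF'
  9A -> 'AAAAAAAAA'

Decoded = FFFFFFFGAAAAAAAAFFFFFFFAAAAAAAAA


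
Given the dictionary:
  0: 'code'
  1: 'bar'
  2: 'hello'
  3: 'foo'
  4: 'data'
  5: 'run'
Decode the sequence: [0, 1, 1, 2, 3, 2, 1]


Look up each index in the dictionary:
  0 -> 'code'
  1 -> 'bar'
  1 -> 'bar'
  2 -> 'hello'
  3 -> 'foo'
  2 -> 'hello'
  1 -> 'bar'

Decoded: "code bar bar hello foo hello bar"


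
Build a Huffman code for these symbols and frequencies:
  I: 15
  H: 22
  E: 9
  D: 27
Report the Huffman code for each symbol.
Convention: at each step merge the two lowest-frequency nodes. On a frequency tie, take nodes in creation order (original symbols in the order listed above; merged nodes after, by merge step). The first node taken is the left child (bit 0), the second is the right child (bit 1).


Huffman tree construction:
Step 1: Merge E(9) + I(15) = 24
Step 2: Merge H(22) + (E+I)(24) = 46
Step 3: Merge D(27) + (H+(E+I))(46) = 73
Read each symbol's code off the tree from the root (left child = 0, right child = 1).

Codes:
  I: 111 (length 3)
  H: 10 (length 2)
  E: 110 (length 3)
  D: 0 (length 1)
Average code length: 143/73 = 1.9589 bits/symbol


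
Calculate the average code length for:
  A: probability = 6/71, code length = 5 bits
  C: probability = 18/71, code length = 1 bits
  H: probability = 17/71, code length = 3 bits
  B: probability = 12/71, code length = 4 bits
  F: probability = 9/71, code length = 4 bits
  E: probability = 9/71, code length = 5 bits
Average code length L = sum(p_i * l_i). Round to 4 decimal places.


Weighted contributions p_i * l_i:
  A: (6/71) * 5 = 30/71
  C: (18/71) * 1 = 18/71
  H: (17/71) * 3 = 51/71
  B: (12/71) * 4 = 48/71
  F: (9/71) * 4 = 36/71
  E: (9/71) * 5 = 45/71
Sum = (30 + 18 + 51 + 48 + 36 + 45)/71 = 228/71

L = 228/71 = 3.2113 bits/symbol


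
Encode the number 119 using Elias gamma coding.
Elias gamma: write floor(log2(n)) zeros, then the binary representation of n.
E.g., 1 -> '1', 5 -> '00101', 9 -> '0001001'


num_bits = floor(log2(119)) + 1 = 7
leading_zeros = num_bits - 1 = 6
binary(119) = 1110111

Elias gamma(119) = '000000' + '1110111' = 0000001110111 (13 bits)


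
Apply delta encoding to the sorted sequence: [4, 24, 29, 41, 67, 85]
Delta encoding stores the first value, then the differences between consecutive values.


First value: 4
Deltas:
  24 - 4 = 20
  29 - 24 = 5
  41 - 29 = 12
  67 - 41 = 26
  85 - 67 = 18


Delta encoded: [4, 20, 5, 12, 26, 18]


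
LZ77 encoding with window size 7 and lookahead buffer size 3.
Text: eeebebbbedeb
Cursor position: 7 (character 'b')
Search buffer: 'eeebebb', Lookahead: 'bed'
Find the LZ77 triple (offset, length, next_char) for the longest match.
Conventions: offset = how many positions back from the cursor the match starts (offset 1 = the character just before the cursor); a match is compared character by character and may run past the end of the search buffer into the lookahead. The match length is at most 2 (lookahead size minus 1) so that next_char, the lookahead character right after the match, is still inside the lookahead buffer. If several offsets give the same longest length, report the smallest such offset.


Try each offset into the search buffer:
  offset=1 (pos 6, char 'b'): match length 1
  offset=2 (pos 5, char 'b'): match length 1
  offset=3 (pos 4, char 'e'): match length 0
  offset=4 (pos 3, char 'b'): match length 2
  offset=5 (pos 2, char 'e'): match length 0
  offset=6 (pos 1, char 'e'): match length 0
  offset=7 (pos 0, char 'e'): match length 0
Longest match has length 2 at offset 4.
next_char = character at position 7 + 2 = 9 -> 'd'

Best match: offset=4, length=2 (matching 'be' starting at position 3)
LZ77 triple: (4, 2, 'd')


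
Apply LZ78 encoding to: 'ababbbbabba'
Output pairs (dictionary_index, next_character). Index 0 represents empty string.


LZ78 encoding steps:
Dictionary: {0: ''}
Step 1: w='' (idx 0), next='a' -> output (0, 'a'), add 'a' as idx 1
Step 2: w='' (idx 0), next='b' -> output (0, 'b'), add 'b' as idx 2
Step 3: w='a' (idx 1), next='b' -> output (1, 'b'), add 'ab' as idx 3
Step 4: w='b' (idx 2), next='b' -> output (2, 'b'), add 'bb' as idx 4
Step 5: w='b' (idx 2), next='a' -> output (2, 'a'), add 'ba' as idx 5
Step 6: w='bb' (idx 4), next='a' -> output (4, 'a'), add 'bba' as idx 6


Encoded: [(0, 'a'), (0, 'b'), (1, 'b'), (2, 'b'), (2, 'a'), (4, 'a')]


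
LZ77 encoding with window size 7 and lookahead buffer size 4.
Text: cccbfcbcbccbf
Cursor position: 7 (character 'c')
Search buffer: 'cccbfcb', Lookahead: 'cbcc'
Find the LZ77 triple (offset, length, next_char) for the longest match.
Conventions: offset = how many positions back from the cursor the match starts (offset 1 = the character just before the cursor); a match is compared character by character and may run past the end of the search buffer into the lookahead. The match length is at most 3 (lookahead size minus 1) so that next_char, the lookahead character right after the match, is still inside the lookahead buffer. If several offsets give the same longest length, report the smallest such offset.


Try each offset into the search buffer:
  offset=1 (pos 6, char 'b'): match length 0
  offset=2 (pos 5, char 'c'): match length 3
  offset=3 (pos 4, char 'f'): match length 0
  offset=4 (pos 3, char 'b'): match length 0
  offset=5 (pos 2, char 'c'): match length 2
  offset=6 (pos 1, char 'c'): match length 1
  offset=7 (pos 0, char 'c'): match length 1
Longest match has length 3 at offset 2.
next_char = character at position 7 + 3 = 10 -> 'c'

Best match: offset=2, length=3 (matching 'cbc' starting at position 5)
LZ77 triple: (2, 3, 'c')


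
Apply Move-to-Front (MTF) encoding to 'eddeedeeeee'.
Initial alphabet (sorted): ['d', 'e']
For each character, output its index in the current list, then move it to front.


MTF encoding:
'e': index 1 in ['d', 'e'] -> ['e', 'd']
'd': index 1 in ['e', 'd'] -> ['d', 'e']
'd': index 0 in ['d', 'e'] -> ['d', 'e']
'e': index 1 in ['d', 'e'] -> ['e', 'd']
'e': index 0 in ['e', 'd'] -> ['e', 'd']
'd': index 1 in ['e', 'd'] -> ['d', 'e']
'e': index 1 in ['d', 'e'] -> ['e', 'd']
'e': index 0 in ['e', 'd'] -> ['e', 'd']
'e': index 0 in ['e', 'd'] -> ['e', 'd']
'e': index 0 in ['e', 'd'] -> ['e', 'd']
'e': index 0 in ['e', 'd'] -> ['e', 'd']


Output: [1, 1, 0, 1, 0, 1, 1, 0, 0, 0, 0]


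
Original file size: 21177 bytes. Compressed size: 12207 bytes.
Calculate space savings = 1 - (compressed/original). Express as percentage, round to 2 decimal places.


ratio = compressed/original = 12207/21177 = 0.576427
savings = 1 - ratio = 1 - 0.576427 = 0.423573
as a percentage: 0.423573 * 100 = 42.36%

Space savings = 1 - 12207/21177 = 42.36%
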